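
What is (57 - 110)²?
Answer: 2809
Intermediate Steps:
(57 - 110)² = (-53)² = 2809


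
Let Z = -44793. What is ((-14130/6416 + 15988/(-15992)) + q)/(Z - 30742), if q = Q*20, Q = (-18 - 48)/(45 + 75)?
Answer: 18214967/96878048744 ≈ 0.00018802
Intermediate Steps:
Q = -11/20 (Q = -66/120 = -66*1/120 = -11/20 ≈ -0.55000)
q = -11 (q = -11/20*20 = -11)
((-14130/6416 + 15988/(-15992)) + q)/(Z - 30742) = ((-14130/6416 + 15988/(-15992)) - 11)/(-44793 - 30742) = ((-14130*1/6416 + 15988*(-1/15992)) - 11)/(-75535) = ((-7065/3208 - 3997/3998) - 11)*(-1/75535) = (-20534123/6412792 - 11)*(-1/75535) = -91074835/6412792*(-1/75535) = 18214967/96878048744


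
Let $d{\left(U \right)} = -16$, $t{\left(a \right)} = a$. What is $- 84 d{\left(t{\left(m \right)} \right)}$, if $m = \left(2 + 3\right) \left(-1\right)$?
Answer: $1344$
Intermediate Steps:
$m = -5$ ($m = 5 \left(-1\right) = -5$)
$- 84 d{\left(t{\left(m \right)} \right)} = \left(-84\right) \left(-16\right) = 1344$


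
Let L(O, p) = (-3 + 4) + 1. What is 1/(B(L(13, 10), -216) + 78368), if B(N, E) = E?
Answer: 1/78152 ≈ 1.2796e-5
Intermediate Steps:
L(O, p) = 2 (L(O, p) = 1 + 1 = 2)
1/(B(L(13, 10), -216) + 78368) = 1/(-216 + 78368) = 1/78152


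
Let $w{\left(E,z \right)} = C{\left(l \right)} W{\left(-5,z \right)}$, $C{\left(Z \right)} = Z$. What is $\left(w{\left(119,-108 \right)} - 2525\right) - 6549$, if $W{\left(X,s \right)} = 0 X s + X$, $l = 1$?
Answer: $-9079$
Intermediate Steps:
$W{\left(X,s \right)} = X$ ($W{\left(X,s \right)} = 0 s + X = 0 + X = X$)
$w{\left(E,z \right)} = -5$ ($w{\left(E,z \right)} = 1 \left(-5\right) = -5$)
$\left(w{\left(119,-108 \right)} - 2525\right) - 6549 = \left(-5 - 2525\right) - 6549 = -2530 - 6549 = -9079$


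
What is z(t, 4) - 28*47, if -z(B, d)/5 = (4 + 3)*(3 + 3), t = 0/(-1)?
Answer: -1526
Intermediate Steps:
t = 0 (t = 0*(-1) = 0)
z(B, d) = -210 (z(B, d) = -5*(4 + 3)*(3 + 3) = -35*6 = -5*42 = -210)
z(t, 4) - 28*47 = -210 - 28*47 = -210 - 1316 = -1526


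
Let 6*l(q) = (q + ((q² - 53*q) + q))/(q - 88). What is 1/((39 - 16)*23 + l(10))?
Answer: 234/123991 ≈ 0.0018872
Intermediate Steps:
l(q) = (q² - 51*q)/(6*(-88 + q)) (l(q) = ((q + ((q² - 53*q) + q))/(q - 88))/6 = ((q + (q² - 52*q))/(-88 + q))/6 = ((q² - 51*q)/(-88 + q))/6 = (q² - 51*q)/(6*(-88 + q)))
1/((39 - 16)*23 + l(10)) = 1/((39 - 16)*23 + (⅙)*10*(-51 + 10)/(-88 + 10)) = 1/(23*23 + (⅙)*10*(-41)/(-78)) = 1/(529 + (⅙)*10*(-1/78)*(-41)) = 1/(529 + 205/234) = 1/(123991/234) = 234/123991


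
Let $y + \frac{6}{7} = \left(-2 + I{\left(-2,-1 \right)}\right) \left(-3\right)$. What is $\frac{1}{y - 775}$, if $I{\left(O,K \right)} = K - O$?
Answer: $- \frac{7}{5410} \approx -0.0012939$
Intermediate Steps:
$y = \frac{15}{7}$ ($y = - \frac{6}{7} + \left(-2 - -1\right) \left(-3\right) = - \frac{6}{7} + \left(-2 + \left(-1 + 2\right)\right) \left(-3\right) = - \frac{6}{7} + \left(-2 + 1\right) \left(-3\right) = - \frac{6}{7} - -3 = - \frac{6}{7} + 3 = \frac{15}{7} \approx 2.1429$)
$\frac{1}{y - 775} = \frac{1}{\frac{15}{7} - 775} = \frac{1}{- \frac{5410}{7}} = - \frac{7}{5410}$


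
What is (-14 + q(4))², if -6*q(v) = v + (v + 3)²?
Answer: 18769/36 ≈ 521.36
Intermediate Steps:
q(v) = -v/6 - (3 + v)²/6 (q(v) = -(v + (v + 3)²)/6 = -(v + (3 + v)²)/6 = -v/6 - (3 + v)²/6)
(-14 + q(4))² = (-14 + (-⅙*4 - (3 + 4)²/6))² = (-14 + (-⅔ - ⅙*7²))² = (-14 + (-⅔ - ⅙*49))² = (-14 + (-⅔ - 49/6))² = (-14 - 53/6)² = (-137/6)² = 18769/36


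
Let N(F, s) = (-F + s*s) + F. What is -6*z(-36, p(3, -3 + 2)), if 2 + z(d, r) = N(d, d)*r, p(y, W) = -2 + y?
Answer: -7764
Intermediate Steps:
N(F, s) = s² (N(F, s) = (-F + s²) + F = (s² - F) + F = s²)
z(d, r) = -2 + r*d² (z(d, r) = -2 + d²*r = -2 + r*d²)
-6*z(-36, p(3, -3 + 2)) = -6*(-2 + (-2 + 3)*(-36)²) = -6*(-2 + 1*1296) = -6*(-2 + 1296) = -6*1294 = -7764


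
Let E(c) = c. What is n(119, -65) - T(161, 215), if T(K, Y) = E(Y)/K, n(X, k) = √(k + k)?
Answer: -215/161 + I*√130 ≈ -1.3354 + 11.402*I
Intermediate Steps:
n(X, k) = √2*√k (n(X, k) = √(2*k) = √2*√k)
T(K, Y) = Y/K
n(119, -65) - T(161, 215) = √2*√(-65) - 215/161 = √2*(I*√65) - 215/161 = I*√130 - 1*215/161 = I*√130 - 215/161 = -215/161 + I*√130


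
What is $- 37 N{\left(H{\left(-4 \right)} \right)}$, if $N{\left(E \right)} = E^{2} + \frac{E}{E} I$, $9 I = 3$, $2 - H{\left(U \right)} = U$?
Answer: $- \frac{4033}{3} \approx -1344.3$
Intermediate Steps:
$H{\left(U \right)} = 2 - U$
$I = \frac{1}{3}$ ($I = \frac{1}{9} \cdot 3 = \frac{1}{3} \approx 0.33333$)
$N{\left(E \right)} = \frac{1}{3} + E^{2}$ ($N{\left(E \right)} = E^{2} + \frac{E}{E} \frac{1}{3} = E^{2} + 1 \cdot \frac{1}{3} = E^{2} + \frac{1}{3} = \frac{1}{3} + E^{2}$)
$- 37 N{\left(H{\left(-4 \right)} \right)} = - 37 \left(\frac{1}{3} + \left(2 - -4\right)^{2}\right) = - 37 \left(\frac{1}{3} + \left(2 + 4\right)^{2}\right) = - 37 \left(\frac{1}{3} + 6^{2}\right) = - 37 \left(\frac{1}{3} + 36\right) = \left(-37\right) \frac{109}{3} = - \frac{4033}{3}$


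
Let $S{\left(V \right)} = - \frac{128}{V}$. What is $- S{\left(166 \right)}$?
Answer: $\frac{64}{83} \approx 0.77108$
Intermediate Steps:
$- S{\left(166 \right)} = - \frac{-128}{166} = \left(-1\right) \left(- \frac{64}{83}\right) = \frac{64}{83}$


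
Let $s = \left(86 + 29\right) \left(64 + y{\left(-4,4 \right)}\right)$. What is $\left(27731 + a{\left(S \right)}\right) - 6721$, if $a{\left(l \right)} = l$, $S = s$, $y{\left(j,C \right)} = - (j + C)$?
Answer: $28370$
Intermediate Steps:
$y{\left(j,C \right)} = - C - j$ ($y{\left(j,C \right)} = - (C + j) = - C - j$)
$s = 7360$ ($s = \left(86 + 29\right) \left(64 - 0\right) = 115 \left(64 + \left(-4 + 4\right)\right) = 115 \left(64 + 0\right) = 115 \cdot 64 = 7360$)
$S = 7360$
$\left(27731 + a{\left(S \right)}\right) - 6721 = \left(27731 + 7360\right) - 6721 = 35091 - 6721 = 28370$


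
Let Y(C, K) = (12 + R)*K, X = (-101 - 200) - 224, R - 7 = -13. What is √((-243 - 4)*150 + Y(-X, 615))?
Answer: 4*I*√2085 ≈ 182.65*I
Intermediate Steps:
R = -6 (R = 7 - 13 = -6)
X = -525 (X = -301 - 224 = -525)
Y(C, K) = 6*K (Y(C, K) = (12 - 6)*K = 6*K)
√((-243 - 4)*150 + Y(-X, 615)) = √((-243 - 4)*150 + 6*615) = √(-247*150 + 3690) = √(-37050 + 3690) = √(-33360) = 4*I*√2085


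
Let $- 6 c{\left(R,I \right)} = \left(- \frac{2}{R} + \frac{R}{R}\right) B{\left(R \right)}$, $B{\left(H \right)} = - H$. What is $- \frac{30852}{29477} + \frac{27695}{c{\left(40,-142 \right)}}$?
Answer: $\frac{2448510357}{560063} \approx 4371.8$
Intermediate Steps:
$c{\left(R,I \right)} = \frac{R \left(1 - \frac{2}{R}\right)}{6}$ ($c{\left(R,I \right)} = - \frac{\left(- \frac{2}{R} + \frac{R}{R}\right) \left(- R\right)}{6} = - \frac{\left(- \frac{2}{R} + 1\right) \left(- R\right)}{6} = - \frac{\left(1 - \frac{2}{R}\right) \left(- R\right)}{6} = - \frac{\left(-1\right) R \left(1 - \frac{2}{R}\right)}{6} = \frac{R \left(1 - \frac{2}{R}\right)}{6}$)
$- \frac{30852}{29477} + \frac{27695}{c{\left(40,-142 \right)}} = - \frac{30852}{29477} + \frac{27695}{- \frac{1}{3} + \frac{1}{6} \cdot 40} = \left(-30852\right) \frac{1}{29477} + \frac{27695}{- \frac{1}{3} + \frac{20}{3}} = - \frac{30852}{29477} + \frac{27695}{\frac{19}{3}} = - \frac{30852}{29477} + 27695 \cdot \frac{3}{19} = - \frac{30852}{29477} + \frac{83085}{19} = \frac{2448510357}{560063}$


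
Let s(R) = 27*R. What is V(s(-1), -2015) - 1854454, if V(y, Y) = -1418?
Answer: -1855872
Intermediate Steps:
V(s(-1), -2015) - 1854454 = -1418 - 1854454 = -1855872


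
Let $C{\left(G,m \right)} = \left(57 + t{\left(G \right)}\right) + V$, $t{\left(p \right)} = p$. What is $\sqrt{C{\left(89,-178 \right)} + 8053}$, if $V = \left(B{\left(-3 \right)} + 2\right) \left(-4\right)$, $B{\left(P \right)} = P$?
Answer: $\sqrt{8203} \approx 90.57$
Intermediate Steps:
$V = 4$ ($V = \left(-3 + 2\right) \left(-4\right) = \left(-1\right) \left(-4\right) = 4$)
$C{\left(G,m \right)} = 61 + G$ ($C{\left(G,m \right)} = \left(57 + G\right) + 4 = 61 + G$)
$\sqrt{C{\left(89,-178 \right)} + 8053} = \sqrt{\left(61 + 89\right) + 8053} = \sqrt{150 + 8053} = \sqrt{8203}$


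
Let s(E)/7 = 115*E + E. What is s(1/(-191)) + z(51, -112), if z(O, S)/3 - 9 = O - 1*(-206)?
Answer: 151606/191 ≈ 793.75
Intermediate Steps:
s(E) = 812*E (s(E) = 7*(115*E + E) = 7*(116*E) = 812*E)
z(O, S) = 645 + 3*O (z(O, S) = 27 + 3*(O - 1*(-206)) = 27 + 3*(O + 206) = 27 + 3*(206 + O) = 27 + (618 + 3*O) = 645 + 3*O)
s(1/(-191)) + z(51, -112) = 812/(-191) + (645 + 3*51) = 812*(-1/191) + (645 + 153) = -812/191 + 798 = 151606/191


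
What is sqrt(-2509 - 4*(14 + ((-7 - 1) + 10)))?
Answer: I*sqrt(2573) ≈ 50.725*I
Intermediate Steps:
sqrt(-2509 - 4*(14 + ((-7 - 1) + 10))) = sqrt(-2509 - 4*(14 + (-8 + 10))) = sqrt(-2509 - 4*(14 + 2)) = sqrt(-2509 - 4*16) = sqrt(-2509 - 64) = sqrt(-2573) = I*sqrt(2573)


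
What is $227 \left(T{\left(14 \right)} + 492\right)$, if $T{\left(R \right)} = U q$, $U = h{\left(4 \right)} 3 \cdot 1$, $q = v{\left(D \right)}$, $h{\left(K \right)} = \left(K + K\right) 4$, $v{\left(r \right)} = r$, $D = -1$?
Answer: $89892$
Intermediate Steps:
$h{\left(K \right)} = 8 K$ ($h{\left(K \right)} = 2 K 4 = 8 K$)
$q = -1$
$U = 96$ ($U = 8 \cdot 4 \cdot 3 \cdot 1 = 32 \cdot 3 \cdot 1 = 96 \cdot 1 = 96$)
$T{\left(R \right)} = -96$ ($T{\left(R \right)} = 96 \left(-1\right) = -96$)
$227 \left(T{\left(14 \right)} + 492\right) = 227 \left(-96 + 492\right) = 227 \cdot 396 = 89892$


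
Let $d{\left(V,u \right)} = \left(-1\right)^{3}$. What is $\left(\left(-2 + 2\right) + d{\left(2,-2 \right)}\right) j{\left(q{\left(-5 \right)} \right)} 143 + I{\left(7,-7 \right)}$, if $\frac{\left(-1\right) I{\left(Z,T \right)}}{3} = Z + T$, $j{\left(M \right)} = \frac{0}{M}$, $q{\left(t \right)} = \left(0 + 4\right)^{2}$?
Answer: $0$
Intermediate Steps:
$q{\left(t \right)} = 16$ ($q{\left(t \right)} = 4^{2} = 16$)
$j{\left(M \right)} = 0$
$I{\left(Z,T \right)} = - 3 T - 3 Z$ ($I{\left(Z,T \right)} = - 3 \left(Z + T\right) = - 3 \left(T + Z\right) = - 3 T - 3 Z$)
$d{\left(V,u \right)} = -1$
$\left(\left(-2 + 2\right) + d{\left(2,-2 \right)}\right) j{\left(q{\left(-5 \right)} \right)} 143 + I{\left(7,-7 \right)} = \left(\left(-2 + 2\right) - 1\right) 0 \cdot 143 - 0 = \left(0 - 1\right) 0 \cdot 143 + \left(21 - 21\right) = \left(-1\right) 0 \cdot 143 + 0 = 0 \cdot 143 + 0 = 0 + 0 = 0$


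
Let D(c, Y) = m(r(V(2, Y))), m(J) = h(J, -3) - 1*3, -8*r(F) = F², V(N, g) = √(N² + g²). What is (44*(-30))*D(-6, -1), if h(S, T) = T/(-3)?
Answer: 2640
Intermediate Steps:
h(S, T) = -T/3 (h(S, T) = T*(-⅓) = -T/3)
r(F) = -F²/8
m(J) = -2 (m(J) = -⅓*(-3) - 1*3 = 1 - 3 = -2)
D(c, Y) = -2
(44*(-30))*D(-6, -1) = (44*(-30))*(-2) = -1320*(-2) = 2640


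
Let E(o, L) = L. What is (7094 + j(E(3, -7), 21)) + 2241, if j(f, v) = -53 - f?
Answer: 9289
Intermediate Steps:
(7094 + j(E(3, -7), 21)) + 2241 = (7094 + (-53 - 1*(-7))) + 2241 = (7094 + (-53 + 7)) + 2241 = (7094 - 46) + 2241 = 7048 + 2241 = 9289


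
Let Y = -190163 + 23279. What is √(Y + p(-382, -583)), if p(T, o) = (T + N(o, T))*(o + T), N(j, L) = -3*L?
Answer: 4*I*√56509 ≈ 950.87*I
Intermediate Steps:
Y = -166884
p(T, o) = -2*T*(T + o) (p(T, o) = (T - 3*T)*(o + T) = (-2*T)*(T + o) = -2*T*(T + o))
√(Y + p(-382, -583)) = √(-166884 + 2*(-382)*(-1*(-382) - 1*(-583))) = √(-166884 + 2*(-382)*(382 + 583)) = √(-166884 + 2*(-382)*965) = √(-166884 - 737260) = √(-904144) = 4*I*√56509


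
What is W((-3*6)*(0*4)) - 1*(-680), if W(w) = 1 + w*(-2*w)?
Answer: 681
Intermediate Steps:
W(w) = 1 - 2*w²
W((-3*6)*(0*4)) - 1*(-680) = (1 - 2*((-3*6)*(0*4))²) - 1*(-680) = (1 - 2*(-18*0)²) + 680 = (1 - 2*0²) + 680 = (1 - 2*0) + 680 = (1 + 0) + 680 = 1 + 680 = 681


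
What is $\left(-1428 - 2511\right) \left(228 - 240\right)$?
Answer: $47268$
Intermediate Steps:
$\left(-1428 - 2511\right) \left(228 - 240\right) = \left(-3939\right) \left(-12\right) = 47268$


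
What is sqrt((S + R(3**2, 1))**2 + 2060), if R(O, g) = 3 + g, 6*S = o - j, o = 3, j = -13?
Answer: 2*sqrt(4735)/3 ≈ 45.874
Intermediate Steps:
S = 8/3 (S = (3 - 1*(-13))/6 = (3 + 13)/6 = (1/6)*16 = 8/3 ≈ 2.6667)
sqrt((S + R(3**2, 1))**2 + 2060) = sqrt((8/3 + (3 + 1))**2 + 2060) = sqrt((8/3 + 4)**2 + 2060) = sqrt((20/3)**2 + 2060) = sqrt(400/9 + 2060) = sqrt(18940/9) = 2*sqrt(4735)/3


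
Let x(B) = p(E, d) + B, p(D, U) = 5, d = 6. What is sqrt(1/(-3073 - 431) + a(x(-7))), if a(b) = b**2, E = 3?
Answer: sqrt(3069285)/876 ≈ 1.9999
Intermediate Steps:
x(B) = 5 + B
sqrt(1/(-3073 - 431) + a(x(-7))) = sqrt(1/(-3073 - 431) + (5 - 7)**2) = sqrt(1/(-3504) + (-2)**2) = sqrt(-1/3504 + 4) = sqrt(14015/3504) = sqrt(3069285)/876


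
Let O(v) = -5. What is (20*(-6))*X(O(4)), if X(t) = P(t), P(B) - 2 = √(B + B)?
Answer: -240 - 120*I*√10 ≈ -240.0 - 379.47*I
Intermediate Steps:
P(B) = 2 + √2*√B (P(B) = 2 + √(B + B) = 2 + √(2*B) = 2 + √2*√B)
X(t) = 2 + √2*√t
(20*(-6))*X(O(4)) = (20*(-6))*(2 + √2*√(-5)) = -120*(2 + √2*(I*√5)) = -120*(2 + I*√10) = -240 - 120*I*√10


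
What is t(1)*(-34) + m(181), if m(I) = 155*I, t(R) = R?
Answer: 28021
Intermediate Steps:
t(1)*(-34) + m(181) = 1*(-34) + 155*181 = -34 + 28055 = 28021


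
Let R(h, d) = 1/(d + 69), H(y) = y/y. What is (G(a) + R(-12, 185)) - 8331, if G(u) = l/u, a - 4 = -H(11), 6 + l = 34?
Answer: -6341107/762 ≈ -8321.7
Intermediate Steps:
l = 28 (l = -6 + 34 = 28)
H(y) = 1
R(h, d) = 1/(69 + d)
a = 3 (a = 4 - 1*1 = 4 - 1 = 3)
G(u) = 28/u
(G(a) + R(-12, 185)) - 8331 = (28/3 + 1/(69 + 185)) - 8331 = (28*(1/3) + 1/254) - 8331 = (28/3 + 1/254) - 8331 = 7115/762 - 8331 = -6341107/762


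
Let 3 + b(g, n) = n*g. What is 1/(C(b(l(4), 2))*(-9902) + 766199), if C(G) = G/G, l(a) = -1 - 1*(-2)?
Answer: 1/756297 ≈ 1.3222e-6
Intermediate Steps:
l(a) = 1 (l(a) = -1 + 2 = 1)
b(g, n) = -3 + g*n (b(g, n) = -3 + n*g = -3 + g*n)
C(G) = 1
1/(C(b(l(4), 2))*(-9902) + 766199) = 1/(1*(-9902) + 766199) = 1/(-9902 + 766199) = 1/756297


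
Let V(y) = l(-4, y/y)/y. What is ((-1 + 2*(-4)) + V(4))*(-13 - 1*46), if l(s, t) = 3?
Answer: 1947/4 ≈ 486.75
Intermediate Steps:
V(y) = 3/y
((-1 + 2*(-4)) + V(4))*(-13 - 1*46) = ((-1 + 2*(-4)) + 3/4)*(-13 - 1*46) = ((-1 - 8) + 3*(1/4))*(-13 - 46) = (-9 + 3/4)*(-59) = -33/4*(-59) = 1947/4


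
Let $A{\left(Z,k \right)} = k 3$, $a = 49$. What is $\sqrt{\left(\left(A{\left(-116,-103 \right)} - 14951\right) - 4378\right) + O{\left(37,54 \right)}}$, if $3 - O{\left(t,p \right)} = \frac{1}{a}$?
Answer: $\frac{2 i \sqrt{240529}}{7} \approx 140.13 i$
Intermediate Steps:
$A{\left(Z,k \right)} = 3 k$
$O{\left(t,p \right)} = \frac{146}{49}$ ($O{\left(t,p \right)} = 3 - \frac{1}{49} = \frac{146}{49}$)
$\sqrt{\left(\left(A{\left(-116,-103 \right)} - 14951\right) - 4378\right) + O{\left(37,54 \right)}} = \sqrt{\left(\left(3 \left(-103\right) - 14951\right) - 4378\right) + \frac{146}{49}} = \sqrt{\left(\left(-309 - 14951\right) - 4378\right) + \frac{146}{49}} = \sqrt{\left(-15260 - 4378\right) + \frac{146}{49}} = \sqrt{-19638 + \frac{146}{49}} = \sqrt{- \frac{962116}{49}} = \frac{2 i \sqrt{240529}}{7}$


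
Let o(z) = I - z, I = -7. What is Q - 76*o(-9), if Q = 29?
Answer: -123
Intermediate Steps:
o(z) = -7 - z
Q - 76*o(-9) = 29 - 76*(-7 - 1*(-9)) = 29 - 76*(-7 + 9) = 29 - 76*2 = 29 - 152 = -123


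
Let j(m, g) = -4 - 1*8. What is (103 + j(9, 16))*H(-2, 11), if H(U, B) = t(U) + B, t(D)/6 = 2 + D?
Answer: 1001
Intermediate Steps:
j(m, g) = -12 (j(m, g) = -4 - 8 = -12)
t(D) = 12 + 6*D (t(D) = 6*(2 + D) = 12 + 6*D)
H(U, B) = 12 + B + 6*U (H(U, B) = (12 + 6*U) + B = 12 + B + 6*U)
(103 + j(9, 16))*H(-2, 11) = (103 - 12)*(12 + 11 + 6*(-2)) = 91*(12 + 11 - 12) = 91*11 = 1001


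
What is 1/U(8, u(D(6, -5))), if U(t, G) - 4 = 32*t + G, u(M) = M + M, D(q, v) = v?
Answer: 1/250 ≈ 0.0040000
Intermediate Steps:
u(M) = 2*M
U(t, G) = 4 + G + 32*t (U(t, G) = 4 + (32*t + G) = 4 + (G + 32*t) = 4 + G + 32*t)
1/U(8, u(D(6, -5))) = 1/(4 + 2*(-5) + 32*8) = 1/(4 - 10 + 256) = 1/250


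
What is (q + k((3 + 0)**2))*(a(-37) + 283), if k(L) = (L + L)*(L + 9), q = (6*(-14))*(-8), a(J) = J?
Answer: 245016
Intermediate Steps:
q = 672 (q = -84*(-8) = 672)
k(L) = 2*L*(9 + L) (k(L) = (2*L)*(9 + L) = 2*L*(9 + L))
(q + k((3 + 0)**2))*(a(-37) + 283) = (672 + 2*(3 + 0)**2*(9 + (3 + 0)**2))*(-37 + 283) = (672 + 2*3**2*(9 + 3**2))*246 = (672 + 2*9*(9 + 9))*246 = (672 + 2*9*18)*246 = (672 + 324)*246 = 996*246 = 245016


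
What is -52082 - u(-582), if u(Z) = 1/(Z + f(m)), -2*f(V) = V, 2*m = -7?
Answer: -120882318/2321 ≈ -52082.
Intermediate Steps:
m = -7/2 (m = (½)*(-7) = -7/2 ≈ -3.5000)
f(V) = -V/2
u(Z) = 1/(7/4 + Z) (u(Z) = 1/(Z - ½*(-7/2)) = 1/(Z + 7/4) = 1/(7/4 + Z))
-52082 - u(-582) = -52082 - 4/(7 + 4*(-582)) = -52082 - 4/(7 - 2328) = -52082 - 4/(-2321) = -52082 - 4*(-1)/2321 = -52082 - 1*(-4/2321) = -52082 + 4/2321 = -120882318/2321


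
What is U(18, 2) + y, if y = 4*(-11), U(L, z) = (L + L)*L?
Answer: 604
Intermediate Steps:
U(L, z) = 2*L**2 (U(L, z) = (2*L)*L = 2*L**2)
y = -44
U(18, 2) + y = 2*18**2 - 44 = 2*324 - 44 = 648 - 44 = 604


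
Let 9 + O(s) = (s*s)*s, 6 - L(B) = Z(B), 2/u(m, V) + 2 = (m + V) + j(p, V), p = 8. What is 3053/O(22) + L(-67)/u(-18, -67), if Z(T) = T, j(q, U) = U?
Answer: -59798766/10639 ≈ -5620.7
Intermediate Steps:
u(m, V) = 2/(-2 + m + 2*V) (u(m, V) = 2/(-2 + ((m + V) + V)) = 2/(-2 + ((V + m) + V)) = 2/(-2 + (m + 2*V)) = 2/(-2 + m + 2*V))
L(B) = 6 - B
O(s) = -9 + s³ (O(s) = -9 + (s*s)*s = -9 + s²*s = -9 + s³)
3053/O(22) + L(-67)/u(-18, -67) = 3053/(-9 + 22³) + (6 - 1*(-67))/((2/(-2 - 18 + 2*(-67)))) = 3053/(-9 + 10648) + (6 + 67)/((2/(-2 - 18 - 134))) = 3053/10639 + 73/((2/(-154))) = 3053*(1/10639) + 73/((2*(-1/154))) = 3053/10639 + 73/(-1/77) = 3053/10639 + 73*(-77) = 3053/10639 - 5621 = -59798766/10639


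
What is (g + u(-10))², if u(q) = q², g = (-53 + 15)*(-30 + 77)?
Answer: 2842596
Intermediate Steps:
g = -1786 (g = -38*47 = -1786)
(g + u(-10))² = (-1786 + (-10)²)² = (-1786 + 100)² = (-1686)² = 2842596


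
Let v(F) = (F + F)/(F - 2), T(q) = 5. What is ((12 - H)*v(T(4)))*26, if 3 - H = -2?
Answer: 1820/3 ≈ 606.67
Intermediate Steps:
v(F) = 2*F/(-2 + F) (v(F) = (2*F)/(-2 + F) = 2*F/(-2 + F))
H = 5 (H = 3 - 1*(-2) = 3 + 2 = 5)
((12 - H)*v(T(4)))*26 = ((12 - 1*5)*(2*5/(-2 + 5)))*26 = ((12 - 5)*(2*5/3))*26 = (7*(2*5*(⅓)))*26 = (7*(10/3))*26 = (70/3)*26 = 1820/3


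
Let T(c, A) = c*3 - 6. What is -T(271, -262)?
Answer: -807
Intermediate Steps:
T(c, A) = -6 + 3*c (T(c, A) = 3*c - 6 = -6 + 3*c)
-T(271, -262) = -(-6 + 3*271) = -(-6 + 813) = -1*807 = -807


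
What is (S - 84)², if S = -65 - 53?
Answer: 40804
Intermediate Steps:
S = -118
(S - 84)² = (-118 - 84)² = (-202)² = 40804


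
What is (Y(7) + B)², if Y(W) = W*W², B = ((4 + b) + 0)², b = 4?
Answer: 165649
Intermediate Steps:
B = 64 (B = ((4 + 4) + 0)² = (8 + 0)² = 8² = 64)
Y(W) = W³
(Y(7) + B)² = (7³ + 64)² = (343 + 64)² = 407² = 165649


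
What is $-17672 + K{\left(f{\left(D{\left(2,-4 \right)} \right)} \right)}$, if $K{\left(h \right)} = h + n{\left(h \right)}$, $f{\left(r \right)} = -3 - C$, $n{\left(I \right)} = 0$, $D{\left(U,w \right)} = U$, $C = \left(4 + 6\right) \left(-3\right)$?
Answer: $-17645$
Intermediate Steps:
$C = -30$ ($C = 10 \left(-3\right) = -30$)
$f{\left(r \right)} = 27$ ($f{\left(r \right)} = -3 - -30 = -3 + 30 = 27$)
$K{\left(h \right)} = h$ ($K{\left(h \right)} = h + 0 = h$)
$-17672 + K{\left(f{\left(D{\left(2,-4 \right)} \right)} \right)} = -17672 + 27 = -17645$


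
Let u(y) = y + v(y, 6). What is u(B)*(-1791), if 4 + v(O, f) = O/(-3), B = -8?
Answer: 16716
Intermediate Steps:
v(O, f) = -4 - O/3 (v(O, f) = -4 + O/(-3) = -4 + O*(-⅓) = -4 - O/3)
u(y) = -4 + 2*y/3 (u(y) = y + (-4 - y/3) = -4 + 2*y/3)
u(B)*(-1791) = (-4 + (⅔)*(-8))*(-1791) = (-4 - 16/3)*(-1791) = -28/3*(-1791) = 16716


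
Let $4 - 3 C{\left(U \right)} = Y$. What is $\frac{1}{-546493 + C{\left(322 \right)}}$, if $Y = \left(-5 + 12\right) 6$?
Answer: $- \frac{3}{1639517} \approx -1.8298 \cdot 10^{-6}$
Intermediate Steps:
$Y = 42$ ($Y = 7 \cdot 6 = 42$)
$C{\left(U \right)} = - \frac{38}{3}$ ($C{\left(U \right)} = \frac{4}{3} - 14 = - \frac{38}{3}$)
$\frac{1}{-546493 + C{\left(322 \right)}} = \frac{1}{-546493 - \frac{38}{3}} = \frac{1}{- \frac{1639517}{3}} = - \frac{3}{1639517}$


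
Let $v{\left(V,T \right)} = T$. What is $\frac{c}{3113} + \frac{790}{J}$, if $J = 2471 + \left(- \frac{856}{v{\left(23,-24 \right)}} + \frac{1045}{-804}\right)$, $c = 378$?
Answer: $\frac{547732830}{1254112519} \approx 0.43675$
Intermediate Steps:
$J = \frac{2014315}{804}$ ($J = 2471 + \left(- \frac{856}{-24} + \frac{1045}{-804}\right) = 2471 + \left(\left(-856\right) \left(- \frac{1}{24}\right) + 1045 \left(- \frac{1}{804}\right)\right) = 2471 + \left(\frac{107}{3} - \frac{1045}{804}\right) = 2471 + \frac{27631}{804} = \frac{2014315}{804} \approx 2505.4$)
$\frac{c}{3113} + \frac{790}{J} = \frac{378}{3113} + \frac{790}{\frac{2014315}{804}} = 378 \cdot \frac{1}{3113} + 790 \cdot \frac{804}{2014315} = \frac{378}{3113} + \frac{127032}{402863} = \frac{547732830}{1254112519}$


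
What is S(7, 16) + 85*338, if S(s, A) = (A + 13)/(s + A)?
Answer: 660819/23 ≈ 28731.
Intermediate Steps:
S(s, A) = (13 + A)/(A + s)
S(7, 16) + 85*338 = (13 + 16)/(16 + 7) + 85*338 = 29/23 + 28730 = 660819/23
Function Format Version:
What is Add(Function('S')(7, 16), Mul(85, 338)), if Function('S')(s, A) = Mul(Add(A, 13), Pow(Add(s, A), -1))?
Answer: Rational(660819, 23) ≈ 28731.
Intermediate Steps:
Function('S')(s, A) = Mul(Pow(Add(A, s), -1), Add(13, A)) (Function('S')(s, A) = Mul(Add(13, A), Pow(Add(A, s), -1)) = Mul(Pow(Add(A, s), -1), Add(13, A)))
Add(Function('S')(7, 16), Mul(85, 338)) = Add(Mul(Pow(Add(16, 7), -1), Add(13, 16)), Mul(85, 338)) = Add(Mul(Pow(23, -1), 29), 28730) = Add(Mul(Rational(1, 23), 29), 28730) = Add(Rational(29, 23), 28730) = Rational(660819, 23)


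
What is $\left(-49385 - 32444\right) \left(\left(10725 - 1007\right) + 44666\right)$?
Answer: $-4450188336$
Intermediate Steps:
$\left(-49385 - 32444\right) \left(\left(10725 - 1007\right) + 44666\right) = - 81829 \left(\left(10725 - 1007\right) + 44666\right) = - 81829 \left(9718 + 44666\right) = \left(-81829\right) 54384 = -4450188336$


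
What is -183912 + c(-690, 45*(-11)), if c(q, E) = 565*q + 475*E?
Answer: -808887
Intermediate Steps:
c(q, E) = 475*E + 565*q
-183912 + c(-690, 45*(-11)) = -183912 + (475*(45*(-11)) + 565*(-690)) = -183912 + (475*(-495) - 389850) = -183912 + (-235125 - 389850) = -183912 - 624975 = -808887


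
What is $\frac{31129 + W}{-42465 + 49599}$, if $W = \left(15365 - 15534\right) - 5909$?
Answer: $\frac{611}{174} \approx 3.5115$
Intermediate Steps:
$W = -6078$ ($W = -169 - 5909 = -6078$)
$\frac{31129 + W}{-42465 + 49599} = \frac{31129 - 6078}{-42465 + 49599} = \frac{25051}{7134} = 25051 \cdot \frac{1}{7134} = \frac{611}{174}$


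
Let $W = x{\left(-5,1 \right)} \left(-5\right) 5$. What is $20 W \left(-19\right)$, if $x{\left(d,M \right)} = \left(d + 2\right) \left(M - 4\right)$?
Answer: $85500$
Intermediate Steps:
$x{\left(d,M \right)} = \left(-4 + M\right) \left(2 + d\right)$ ($x{\left(d,M \right)} = \left(2 + d\right) \left(-4 + M\right) = \left(-4 + M\right) \left(2 + d\right)$)
$W = -225$ ($W = \left(-8 - -20 + 2 \cdot 1 + 1 \left(-5\right)\right) \left(-5\right) 5 = \left(-8 + 20 + 2 - 5\right) \left(-5\right) 5 = 9 \left(-5\right) 5 = \left(-45\right) 5 = -225$)
$20 W \left(-19\right) = 20 \left(-225\right) \left(-19\right) = \left(-4500\right) \left(-19\right) = 85500$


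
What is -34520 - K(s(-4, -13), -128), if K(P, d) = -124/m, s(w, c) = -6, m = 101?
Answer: -3486396/101 ≈ -34519.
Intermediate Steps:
K(P, d) = -124/101
-34520 - K(s(-4, -13), -128) = -34520 - 1*(-124/101) = -34520 + 124/101 = -3486396/101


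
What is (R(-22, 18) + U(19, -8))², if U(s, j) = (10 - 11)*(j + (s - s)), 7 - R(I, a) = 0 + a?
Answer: 9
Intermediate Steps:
R(I, a) = 7 - a (R(I, a) = 7 - (0 + a) = 7 - a)
U(s, j) = -j (U(s, j) = -(j + 0) = -j)
(R(-22, 18) + U(19, -8))² = ((7 - 1*18) - 1*(-8))² = ((7 - 18) + 8)² = (-11 + 8)² = (-3)² = 9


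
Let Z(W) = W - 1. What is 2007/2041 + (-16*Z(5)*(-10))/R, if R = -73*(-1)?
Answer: 1452751/148993 ≈ 9.7505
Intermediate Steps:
R = 73
Z(W) = -1 + W
2007/2041 + (-16*Z(5)*(-10))/R = 2007/2041 + (-16*(-1 + 5)*(-10))/73 = 2007*(1/2041) + (-16*4*(-10))*(1/73) = 2007/2041 - 64*(-10)*(1/73) = 2007/2041 + 640*(1/73) = 2007/2041 + 640/73 = 1452751/148993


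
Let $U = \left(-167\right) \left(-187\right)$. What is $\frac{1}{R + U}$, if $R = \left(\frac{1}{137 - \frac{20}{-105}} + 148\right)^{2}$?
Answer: $\frac{8300161}{441030363150} \approx 1.882 \cdot 10^{-5}$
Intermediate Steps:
$R = \frac{181824635281}{8300161}$ ($R = \left(\frac{1}{137 - - \frac{4}{21}} + 148\right)^{2} = \left(\frac{1}{137 + \frac{4}{21}} + 148\right)^{2} = \left(\frac{1}{\frac{2881}{21}} + 148\right)^{2} = \left(\frac{21}{2881} + 148\right)^{2} = \left(\frac{426409}{2881}\right)^{2} = \frac{181824635281}{8300161} \approx 21906.0$)
$U = 31229$
$\frac{1}{R + U} = \frac{1}{\frac{181824635281}{8300161} + 31229} = \frac{1}{\frac{441030363150}{8300161}} = \frac{8300161}{441030363150}$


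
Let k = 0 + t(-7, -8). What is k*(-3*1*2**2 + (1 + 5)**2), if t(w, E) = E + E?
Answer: -384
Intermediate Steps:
t(w, E) = 2*E
k = -16 (k = 0 + 2*(-8) = 0 - 16 = -16)
k*(-3*1*2**2 + (1 + 5)**2) = -16*(-3*1*2**2 + (1 + 5)**2) = -16*(-3*4 + 6**2) = -16*(-12 + 36) = -16*24 = -384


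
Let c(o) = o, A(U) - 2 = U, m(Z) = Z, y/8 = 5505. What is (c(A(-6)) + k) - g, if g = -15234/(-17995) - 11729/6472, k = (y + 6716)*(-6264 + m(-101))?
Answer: -37624969831247253/116463640 ≈ -3.2306e+8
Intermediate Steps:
y = 44040 (y = 8*5505 = 44040)
A(U) = 2 + U
k = -323061940 (k = (44040 + 6716)*(-6264 - 101) = 50756*(-6365) = -323061940)
g = -112468907/116463640 (g = -15234*(-1/17995) - 11729*1/6472 = 15234/17995 - 11729/6472 = -112468907/116463640 ≈ -0.96570)
(c(A(-6)) + k) - g = ((2 - 6) - 323061940) - 1*(-112468907/116463640) = (-4 - 323061940) + 112468907/116463640 = -323061944 + 112468907/116463640 = -37624969831247253/116463640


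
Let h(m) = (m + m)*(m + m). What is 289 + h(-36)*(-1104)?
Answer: -5722847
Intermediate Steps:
h(m) = 4*m² (h(m) = (2*m)*(2*m) = 4*m²)
289 + h(-36)*(-1104) = 289 + (4*(-36)²)*(-1104) = 289 + (4*1296)*(-1104) = 289 + 5184*(-1104) = 289 - 5723136 = -5722847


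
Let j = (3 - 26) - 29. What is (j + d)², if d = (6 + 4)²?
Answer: 2304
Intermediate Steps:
d = 100 (d = 10² = 100)
j = -52 (j = -23 - 29 = -52)
(j + d)² = (-52 + 100)² = 48² = 2304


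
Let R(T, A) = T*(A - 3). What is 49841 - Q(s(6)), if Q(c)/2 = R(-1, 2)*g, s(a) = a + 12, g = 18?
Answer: 49805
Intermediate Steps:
R(T, A) = T*(-3 + A)
s(a) = 12 + a
Q(c) = 36 (Q(c) = 2*(-(-3 + 2)*18) = 2*(-1*(-1)*18) = 2*(1*18) = 2*18 = 36)
49841 - Q(s(6)) = 49841 - 1*36 = 49841 - 36 = 49805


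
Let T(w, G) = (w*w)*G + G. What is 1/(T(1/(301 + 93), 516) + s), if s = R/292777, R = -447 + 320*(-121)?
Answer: 11362382593/5861507154118 ≈ 0.0019385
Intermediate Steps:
R = -39167 (R = -447 - 38720 = -39167)
T(w, G) = G + G*w² (T(w, G) = w²*G + G = G*w² + G = G + G*w²)
s = -39167/292777 ≈ -0.13378
1/(T(1/(301 + 93), 516) + s) = 1/(516*(1 + (1/(301 + 93))²) - 39167/292777) = 1/(516*(1 + (1/394)²) - 39167/292777) = 1/(516*(1 + 1/155236) - 39167/292777) = 1/(516*(155237/155236) - 39167/292777) = 1/(20025573/38809 - 39167/292777) = 1/(5861507154118/11362382593) = 11362382593/5861507154118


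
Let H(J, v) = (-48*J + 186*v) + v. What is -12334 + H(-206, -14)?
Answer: -5064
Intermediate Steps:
H(J, v) = -48*J + 187*v
-12334 + H(-206, -14) = -12334 + (-48*(-206) + 187*(-14)) = -12334 + (9888 - 2618) = -12334 + 7270 = -5064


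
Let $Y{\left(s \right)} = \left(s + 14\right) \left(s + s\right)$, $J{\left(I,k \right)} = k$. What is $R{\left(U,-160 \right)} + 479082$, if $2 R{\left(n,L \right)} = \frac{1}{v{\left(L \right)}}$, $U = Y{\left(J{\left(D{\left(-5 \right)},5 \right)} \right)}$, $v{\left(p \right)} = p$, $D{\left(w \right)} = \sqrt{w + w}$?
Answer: $\frac{153306239}{320} \approx 4.7908 \cdot 10^{5}$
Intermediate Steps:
$D{\left(w \right)} = \sqrt{2} \sqrt{w}$ ($D{\left(w \right)} = \sqrt{2 w} = \sqrt{2} \sqrt{w}$)
$Y{\left(s \right)} = 2 s \left(14 + s\right)$ ($Y{\left(s \right)} = \left(14 + s\right) 2 s = 2 s \left(14 + s\right)$)
$U = 190$ ($U = 2 \cdot 5 \left(14 + 5\right) = 2 \cdot 5 \cdot 19 = 190$)
$R{\left(n,L \right)} = \frac{1}{2 L}$
$R{\left(U,-160 \right)} + 479082 = \frac{1}{2 \left(-160\right)} + 479082 = \frac{1}{2} \left(- \frac{1}{160}\right) + 479082 = - \frac{1}{320} + 479082 = \frac{153306239}{320}$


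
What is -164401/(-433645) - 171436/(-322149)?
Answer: 127303981969/139698303105 ≈ 0.91128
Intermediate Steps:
-164401/(-433645) - 171436/(-322149) = -164401*(-1/433645) - 171436*(-1/322149) = 164401/433645 + 171436/322149 = 127303981969/139698303105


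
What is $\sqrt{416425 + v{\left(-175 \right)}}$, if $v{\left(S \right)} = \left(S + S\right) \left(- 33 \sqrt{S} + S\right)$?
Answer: $5 \sqrt{19107 + 2310 i \sqrt{7}} \approx 699.71 + 109.18 i$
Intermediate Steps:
$v{\left(S \right)} = 2 S \left(S - 33 \sqrt{S}\right)$
$\sqrt{416425 + v{\left(-175 \right)}} = \sqrt{416425 + \left(- 66 \left(-175\right)^{\frac{3}{2}} + 2 \left(-175\right)^{2}\right)} = \sqrt{416425 + \left(- 66 \left(- 875 i \sqrt{7}\right) + 2 \cdot 30625\right)} = \sqrt{416425 + \left(57750 i \sqrt{7} + 61250\right)} = \sqrt{416425 + \left(61250 + 57750 i \sqrt{7}\right)} = \sqrt{477675 + 57750 i \sqrt{7}}$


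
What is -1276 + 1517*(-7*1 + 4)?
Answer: -5827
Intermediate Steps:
-1276 + 1517*(-7*1 + 4) = -1276 + 1517*(-7 + 4) = -1276 + 1517*(-3) = -1276 - 4551 = -5827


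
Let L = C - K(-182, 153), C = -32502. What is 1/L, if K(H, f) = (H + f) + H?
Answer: -1/32291 ≈ -3.0968e-5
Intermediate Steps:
K(H, f) = f + 2*H
L = -32291 (L = -32502 - (153 + 2*(-182)) = -32502 - (153 - 364) = -32502 - 1*(-211) = -32502 + 211 = -32291)
1/L = 1/(-32291) = -1/32291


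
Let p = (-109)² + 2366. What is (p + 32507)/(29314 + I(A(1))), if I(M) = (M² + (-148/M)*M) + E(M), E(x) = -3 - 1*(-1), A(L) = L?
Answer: 46754/29165 ≈ 1.6031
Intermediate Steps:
E(x) = -2 (E(x) = -3 + 1 = -2)
I(M) = -150 + M² (I(M) = (M² + (-148/M)*M) - 2 = (M² - 148) - 2 = (-148 + M²) - 2 = -150 + M²)
p = 14247 (p = 11881 + 2366 = 14247)
(p + 32507)/(29314 + I(A(1))) = (14247 + 32507)/(29314 + (-150 + 1²)) = 46754/(29314 + (-150 + 1)) = 46754/(29314 - 149) = 46754/29165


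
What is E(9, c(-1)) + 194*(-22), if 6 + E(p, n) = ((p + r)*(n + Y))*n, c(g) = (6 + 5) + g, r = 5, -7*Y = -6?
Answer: -2754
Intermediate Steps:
Y = 6/7 (Y = -1/7*(-6) = 6/7 ≈ 0.85714)
c(g) = 11 + g
E(p, n) = -6 + n*(5 + p)*(6/7 + n) (E(p, n) = -6 + ((p + 5)*(n + 6/7))*n = -6 + ((5 + p)*(6/7 + n))*n = -6 + n*(5 + p)*(6/7 + n))
E(9, c(-1)) + 194*(-22) = (-6 + 5*(11 - 1)**2 + 30*(11 - 1)/7 + 9*(11 - 1)**2 + (6/7)*(11 - 1)*9) + 194*(-22) = (-6 + 5*10**2 + (30/7)*10 + 9*10**2 + (6/7)*10*9) - 4268 = (-6 + 5*100 + 300/7 + 9*100 + 540/7) - 4268 = (-6 + 500 + 300/7 + 900 + 540/7) - 4268 = 1514 - 4268 = -2754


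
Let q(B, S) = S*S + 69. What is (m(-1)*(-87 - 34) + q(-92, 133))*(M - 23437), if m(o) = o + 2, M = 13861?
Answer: -168891912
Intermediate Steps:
m(o) = 2 + o
q(B, S) = 69 + S**2 (q(B, S) = S**2 + 69 = 69 + S**2)
(m(-1)*(-87 - 34) + q(-92, 133))*(M - 23437) = ((2 - 1)*(-87 - 34) + (69 + 133**2))*(13861 - 23437) = (1*(-121) + (69 + 17689))*(-9576) = (-121 + 17758)*(-9576) = 17637*(-9576) = -168891912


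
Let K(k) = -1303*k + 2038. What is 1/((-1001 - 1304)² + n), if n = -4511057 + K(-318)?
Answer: 1/1218360 ≈ 8.2078e-7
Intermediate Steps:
K(k) = 2038 - 1303*k
n = -4094665 (n = -4511057 + (2038 - 1303*(-318)) = -4511057 + (2038 + 414354) = -4511057 + 416392 = -4094665)
1/((-1001 - 1304)² + n) = 1/((-1001 - 1304)² - 4094665) = 1/((-2305)² - 4094665) = 1/(5313025 - 4094665) = 1/1218360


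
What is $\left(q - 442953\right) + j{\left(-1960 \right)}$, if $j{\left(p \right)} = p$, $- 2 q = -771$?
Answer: $- \frac{889055}{2} \approx -4.4453 \cdot 10^{5}$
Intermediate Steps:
$q = \frac{771}{2}$ ($q = \left(- \frac{1}{2}\right) \left(-771\right) = \frac{771}{2} \approx 385.5$)
$\left(q - 442953\right) + j{\left(-1960 \right)} = \left(\frac{771}{2} - 442953\right) - 1960 = - \frac{885135}{2} - 1960 = - \frac{889055}{2}$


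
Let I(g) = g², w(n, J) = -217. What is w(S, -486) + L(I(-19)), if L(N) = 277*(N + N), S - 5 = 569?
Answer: 199777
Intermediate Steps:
S = 574 (S = 5 + 569 = 574)
L(N) = 554*N (L(N) = 277*(2*N) = 554*N)
w(S, -486) + L(I(-19)) = -217 + 554*(-19)² = -217 + 554*361 = -217 + 199994 = 199777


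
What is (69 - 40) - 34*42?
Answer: -1399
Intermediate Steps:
(69 - 40) - 34*42 = 29 - 1428 = -1399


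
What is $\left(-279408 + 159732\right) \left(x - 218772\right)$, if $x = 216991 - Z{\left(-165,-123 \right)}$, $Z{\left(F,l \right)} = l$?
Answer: $198422808$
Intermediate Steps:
$x = 217114$ ($x = 216991 - -123 = 216991 + 123 = 217114$)
$\left(-279408 + 159732\right) \left(x - 218772\right) = \left(-279408 + 159732\right) \left(217114 - 218772\right) = \left(-119676\right) \left(-1658\right) = 198422808$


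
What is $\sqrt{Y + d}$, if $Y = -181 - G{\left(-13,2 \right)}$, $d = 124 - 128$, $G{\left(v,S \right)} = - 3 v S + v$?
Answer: $5 i \sqrt{10} \approx 15.811 i$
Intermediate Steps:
$G{\left(v,S \right)} = v - 3 S v$ ($G{\left(v,S \right)} = - 3 S v + v = v - 3 S v$)
$d = -4$
$Y = -246$ ($Y = -181 - - 13 \left(1 - 6\right) = -181 - \left(-13\right) \left(-5\right) = -181 - 65 = -246$)
$\sqrt{Y + d} = \sqrt{-246 - 4} = \sqrt{-250} = 5 i \sqrt{10}$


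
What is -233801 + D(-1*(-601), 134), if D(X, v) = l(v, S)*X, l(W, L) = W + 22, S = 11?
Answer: -140045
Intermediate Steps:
l(W, L) = 22 + W
D(X, v) = X*(22 + v) (D(X, v) = (22 + v)*X = X*(22 + v))
-233801 + D(-1*(-601), 134) = -233801 + (-1*(-601))*(22 + 134) = -233801 + 601*156 = -233801 + 93756 = -140045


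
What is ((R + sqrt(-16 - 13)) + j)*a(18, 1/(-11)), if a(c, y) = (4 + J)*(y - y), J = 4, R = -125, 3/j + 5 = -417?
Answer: 0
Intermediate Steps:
j = -3/422 (j = 3/(-5 - 417) = 3/(-422) = 3*(-1/422) = -3/422 ≈ -0.0071090)
a(c, y) = 0 (a(c, y) = (4 + 4)*(y - y) = 8*0 = 0)
((R + sqrt(-16 - 13)) + j)*a(18, 1/(-11)) = ((-125 + sqrt(-16 - 13)) - 3/422)*0 = ((-125 + sqrt(-29)) - 3/422)*0 = ((-125 + I*sqrt(29)) - 3/422)*0 = (-52753/422 + I*sqrt(29))*0 = 0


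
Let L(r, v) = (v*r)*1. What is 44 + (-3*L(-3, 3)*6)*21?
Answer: 3446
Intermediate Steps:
L(r, v) = r*v (L(r, v) = (r*v)*1 = r*v)
44 + (-3*L(-3, 3)*6)*21 = 44 + (-(-9)*3*6)*21 = 44 + (-3*(-9)*6)*21 = 44 + (27*6)*21 = 44 + 162*21 = 44 + 3402 = 3446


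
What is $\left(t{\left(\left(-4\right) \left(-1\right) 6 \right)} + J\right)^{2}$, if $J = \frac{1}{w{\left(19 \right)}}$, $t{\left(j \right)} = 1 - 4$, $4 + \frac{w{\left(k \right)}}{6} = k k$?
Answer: $\frac{41280625}{4588164} \approx 8.9972$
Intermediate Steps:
$w{\left(k \right)} = -24 + 6 k^{2}$ ($w{\left(k \right)} = -24 + 6 k k = -24 + 6 k^{2}$)
$t{\left(j \right)} = -3$ ($t{\left(j \right)} = 1 - 4 = -3$)
$J = \frac{1}{2142}$ ($J = \frac{1}{-24 + 6 \cdot 19^{2}} = \frac{1}{-24 + 6 \cdot 361} = \frac{1}{-24 + 2166} = \frac{1}{2142} \approx 0.00046685$)
$\left(t{\left(\left(-4\right) \left(-1\right) 6 \right)} + J\right)^{2} = \left(-3 + \frac{1}{2142}\right)^{2} = \left(- \frac{6425}{2142}\right)^{2} = \frac{41280625}{4588164}$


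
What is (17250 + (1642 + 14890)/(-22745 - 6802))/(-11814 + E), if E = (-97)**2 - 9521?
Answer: -254834609/176188761 ≈ -1.4464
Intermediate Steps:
E = -112 (E = 9409 - 9521 = -112)
(17250 + (1642 + 14890)/(-22745 - 6802))/(-11814 + E) = (17250 + (1642 + 14890)/(-22745 - 6802))/(-11814 - 112) = (17250 + 16532/(-29547))/(-11926) = (17250 + 16532*(-1/29547))*(-1/11926) = (17250 - 16532/29547)*(-1/11926) = (509669218/29547)*(-1/11926) = -254834609/176188761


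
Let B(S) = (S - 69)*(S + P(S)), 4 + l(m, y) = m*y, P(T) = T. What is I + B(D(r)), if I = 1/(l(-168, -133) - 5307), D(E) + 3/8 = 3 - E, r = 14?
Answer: 996651961/545056 ≈ 1828.5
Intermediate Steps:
l(m, y) = -4 + m*y
D(E) = 21/8 - E (D(E) = -3/8 + (3 - E) = 21/8 - E)
B(S) = 2*S*(-69 + S) (B(S) = (S - 69)*(S + S) = (-69 + S)*(2*S) = 2*S*(-69 + S))
I = 1/17033 (I = 1/((-4 - 168*(-133)) - 5307) = 1/((-4 + 22344) - 5307) = 1/(22340 - 5307) = 1/17033 ≈ 5.8710e-5)
I + B(D(r)) = 1/17033 + 2*(21/8 - 1*14)*(-69 + (21/8 - 1*14)) = 1/17033 + 2*(21/8 - 14)*(-69 + (21/8 - 14)) = 1/17033 + 2*(-91/8)*(-69 - 91/8) = 1/17033 + 2*(-91/8)*(-643/8) = 1/17033 + 58513/32 = 996651961/545056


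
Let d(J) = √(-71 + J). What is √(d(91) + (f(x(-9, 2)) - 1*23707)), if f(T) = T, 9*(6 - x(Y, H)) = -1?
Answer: √(-213308 + 18*√5)/3 ≈ 153.94*I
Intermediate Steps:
x(Y, H) = 55/9 (x(Y, H) = 6 - ⅑*(-1) = 6 + ⅑ = 55/9)
√(d(91) + (f(x(-9, 2)) - 1*23707)) = √(√(-71 + 91) + (55/9 - 1*23707)) = √(√20 + (55/9 - 23707)) = √(2*√5 - 213308/9) = √(-213308/9 + 2*√5)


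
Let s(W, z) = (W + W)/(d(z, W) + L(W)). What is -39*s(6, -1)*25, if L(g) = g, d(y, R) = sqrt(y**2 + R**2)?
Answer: 70200 - 11700*sqrt(37) ≈ -968.32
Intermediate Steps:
d(y, R) = sqrt(R**2 + y**2)
s(W, z) = 2*W/(W + sqrt(W**2 + z**2)) (s(W, z) = (W + W)/(sqrt(W**2 + z**2) + W) = (2*W)/(W + sqrt(W**2 + z**2)) = 2*W/(W + sqrt(W**2 + z**2)))
-39*s(6, -1)*25 = -78*6/(6 + sqrt(6**2 + (-1)**2))*25 = -78*6/(6 + sqrt(36 + 1))*25 = -78*6/(6 + sqrt(37))*25 = -468/(6 + sqrt(37))*25 = -11700/(6 + sqrt(37))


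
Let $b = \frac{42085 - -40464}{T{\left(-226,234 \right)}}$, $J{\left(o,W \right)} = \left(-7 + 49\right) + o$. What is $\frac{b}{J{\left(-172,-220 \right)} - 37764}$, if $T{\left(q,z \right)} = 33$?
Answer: $- \frac{82549}{1250502} \approx -0.066013$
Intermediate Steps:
$J{\left(o,W \right)} = 42 + o$
$b = \frac{82549}{33}$ ($b = \frac{42085 - -40464}{33} = \left(42085 + 40464\right) \frac{1}{33} = 82549 \cdot \frac{1}{33} = \frac{82549}{33} \approx 2501.5$)
$\frac{b}{J{\left(-172,-220 \right)} - 37764} = \frac{82549}{33 \left(\left(42 - 172\right) - 37764\right)} = \frac{82549}{33 \left(-130 - 37764\right)} = \frac{82549}{33 \left(-37894\right)} = \frac{82549}{33} \left(- \frac{1}{37894}\right) = - \frac{82549}{1250502}$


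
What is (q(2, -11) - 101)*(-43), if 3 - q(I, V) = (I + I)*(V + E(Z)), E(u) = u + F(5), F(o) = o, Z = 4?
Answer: 3870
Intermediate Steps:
E(u) = 5 + u (E(u) = u + 5 = 5 + u)
q(I, V) = 3 - 2*I*(9 + V) (q(I, V) = 3 - (I + I)*(V + (5 + 4)) = 3 - 2*I*(V + 9) = 3 - 2*I*(9 + V))
(q(2, -11) - 101)*(-43) = ((3 - 18*2 - 2*2*(-11)) - 101)*(-43) = ((3 - 36 + 44) - 101)*(-43) = (11 - 101)*(-43) = -90*(-43) = 3870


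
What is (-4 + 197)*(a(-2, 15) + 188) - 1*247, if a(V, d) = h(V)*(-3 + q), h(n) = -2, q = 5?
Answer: 35265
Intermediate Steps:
a(V, d) = -4 (a(V, d) = -2*(-3 + 5) = -2*2 = -4)
(-4 + 197)*(a(-2, 15) + 188) - 1*247 = (-4 + 197)*(-4 + 188) - 1*247 = 193*184 - 247 = 35512 - 247 = 35265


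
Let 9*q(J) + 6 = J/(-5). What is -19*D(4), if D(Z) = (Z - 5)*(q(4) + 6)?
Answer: 4484/45 ≈ 99.644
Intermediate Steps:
q(J) = -2/3 - J/45 (q(J) = -2/3 + (J/(-5))/9 = -2/3 + (J*(-1/5))/9 = -2/3 + (-J/5)/9 = -2/3 - J/45)
D(Z) = -236/9 + 236*Z/45 (D(Z) = (Z - 5)*((-2/3 - 1/45*4) + 6) = (-5 + Z)*((-2/3 - 4/45) + 6) = (-5 + Z)*(-34/45 + 6) = (-5 + Z)*(236/45) = -236/9 + 236*Z/45)
-19*D(4) = -19*(-236/9 + (236/45)*4) = -19*(-236/9 + 944/45) = -19*(-236/45) = 4484/45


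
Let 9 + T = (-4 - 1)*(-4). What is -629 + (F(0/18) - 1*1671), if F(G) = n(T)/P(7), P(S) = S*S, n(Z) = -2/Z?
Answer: -1239702/539 ≈ -2300.0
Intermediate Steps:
T = 11 (T = -9 + (-4 - 1)*(-4) = -9 - 5*(-4) = -9 + 20 = 11)
P(S) = S**2
F(G) = -2/539 (F(G) = (-2/11)/(7**2) = -2*1/11/49 = -2/11*1/49 = -2/539)
-629 + (F(0/18) - 1*1671) = -629 + (-2/539 - 1*1671) = -629 + (-2/539 - 1671) = -629 - 900671/539 = -1239702/539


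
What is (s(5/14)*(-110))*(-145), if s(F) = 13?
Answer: 207350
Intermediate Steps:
(s(5/14)*(-110))*(-145) = (13*(-110))*(-145) = -1430*(-145) = 207350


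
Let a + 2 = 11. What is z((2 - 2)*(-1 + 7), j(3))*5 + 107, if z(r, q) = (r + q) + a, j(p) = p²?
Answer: 197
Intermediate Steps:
a = 9 (a = -2 + 11 = 9)
z(r, q) = 9 + q + r (z(r, q) = (r + q) + 9 = (q + r) + 9 = 9 + q + r)
z((2 - 2)*(-1 + 7), j(3))*5 + 107 = (9 + 3² + (2 - 2)*(-1 + 7))*5 + 107 = (9 + 9 + 0*6)*5 + 107 = (9 + 9 + 0)*5 + 107 = 18*5 + 107 = 90 + 107 = 197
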